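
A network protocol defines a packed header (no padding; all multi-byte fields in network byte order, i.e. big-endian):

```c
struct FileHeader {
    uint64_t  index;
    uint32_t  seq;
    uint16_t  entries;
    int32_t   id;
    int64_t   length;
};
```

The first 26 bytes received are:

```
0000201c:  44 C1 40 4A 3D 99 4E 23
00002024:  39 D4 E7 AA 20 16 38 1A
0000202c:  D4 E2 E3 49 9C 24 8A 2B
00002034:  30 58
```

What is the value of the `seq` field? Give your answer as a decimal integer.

`seq` follows `index` (8 bytes), so it starts at byte offset 8 and occupies 4 bytes.
Bytes at offsets 8..11: 39 D4 E7 AA.
Big-endian: lowest address holds the most-significant byte.
The bytes are already most-significant first: 0x39D4E7AA.
0x39D4E7AA = 970254250.

970254250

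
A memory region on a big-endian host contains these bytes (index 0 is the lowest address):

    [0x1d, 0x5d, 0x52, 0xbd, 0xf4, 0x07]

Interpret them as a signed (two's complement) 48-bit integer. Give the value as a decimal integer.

32286657344519

In big-endian order the high byte comes first in memory.
The bytes are already most-significant first: 0x1D5D52BDF407.
0x1D5D52BDF407 = 32286657344519.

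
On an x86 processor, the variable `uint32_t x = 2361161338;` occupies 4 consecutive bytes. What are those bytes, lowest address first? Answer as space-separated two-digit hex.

7A 76 BC 8C

2361161338 in hexadecimal, padded to 32 bits, is 0x8CBC767A.
Split into bytes (most-significant first): 8C BC 76 7A.
Little-endian: lowest address holds the least-significant byte.
So at ascending addresses the bytes are 7A 76 BC 8C.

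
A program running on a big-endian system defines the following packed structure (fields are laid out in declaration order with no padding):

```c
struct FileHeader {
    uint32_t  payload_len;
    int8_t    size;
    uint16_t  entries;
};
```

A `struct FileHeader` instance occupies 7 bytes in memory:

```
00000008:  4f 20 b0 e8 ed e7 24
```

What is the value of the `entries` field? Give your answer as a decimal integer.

`entries` follows `payload_len` (4 B), `size` (1 B), so it starts at offset 4 + 1 = 5 and occupies 2 bytes.
Bytes at offsets 5..6: E7 24.
Big-endian: lowest address holds the most-significant byte.
The bytes are already most-significant first: 0xE724.
0xE724 = 59172.

59172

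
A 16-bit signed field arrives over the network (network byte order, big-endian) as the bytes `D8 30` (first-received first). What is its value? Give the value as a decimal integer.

-10192

Big-endian stores the most-significant byte at the lowest address.
The bytes are already most-significant first: 0xD830.
Top bit is set, so as a signed 16-bit value this is 0xD830 − 2^16 = -10192.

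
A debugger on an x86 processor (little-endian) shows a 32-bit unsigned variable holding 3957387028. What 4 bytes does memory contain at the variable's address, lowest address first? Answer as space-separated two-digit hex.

14 EF E0 EB

3957387028 in hexadecimal, padded to 32 bits, is 0xEBE0EF14.
Split into bytes (most-significant first): EB E0 EF 14.
In little-endian order the low byte comes first in memory.
So at ascending addresses the bytes are 14 EF E0 EB.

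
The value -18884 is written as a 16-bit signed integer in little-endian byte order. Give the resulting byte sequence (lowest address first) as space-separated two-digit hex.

Two's complement of -18884 in 16 bits: 18884 = 0x49C4; invert → 0xB63B; add 1 → 0xB63C.
Split into bytes (most-significant first): B6 3C.
In little-endian order the low byte comes first in memory.
So at ascending addresses the bytes are 3C B6.

3C B6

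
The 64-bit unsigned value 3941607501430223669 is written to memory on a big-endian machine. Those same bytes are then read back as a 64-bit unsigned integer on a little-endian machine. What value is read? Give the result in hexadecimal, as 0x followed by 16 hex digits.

0x3573C3962367B336

3941607501430223669 in 64-bit hexadecimal is 0x36B3672396C37335.
Stored big-endian, the bytes at ascending addresses are 36 B3 67 23 96 C3 73 35.
Read back as little-endian, the first byte is least significant, giving 0x3573C3962367B336.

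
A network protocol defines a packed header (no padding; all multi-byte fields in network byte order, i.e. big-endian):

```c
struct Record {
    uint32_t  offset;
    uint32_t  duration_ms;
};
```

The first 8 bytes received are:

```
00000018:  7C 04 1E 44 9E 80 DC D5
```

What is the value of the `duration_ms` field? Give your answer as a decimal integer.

2659245269

`duration_ms` follows `offset` (4 bytes), so it starts at byte offset 4 and occupies 4 bytes.
Bytes at offsets 4..7: 9E 80 DC D5.
Big-endian: lowest address holds the most-significant byte.
The bytes are already most-significant first: 0x9E80DCD5.
0x9E80DCD5 = 2659245269.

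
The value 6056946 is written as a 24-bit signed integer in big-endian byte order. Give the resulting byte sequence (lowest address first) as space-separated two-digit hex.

6056946 in hexadecimal, padded to 24 bits, is 0x5C6BF2.
Split into bytes (most-significant first): 5C 6B F2.
In big-endian order the high byte comes first in memory.
So the memory order matches the most-significant-first order: 5C 6B F2.

5C 6B F2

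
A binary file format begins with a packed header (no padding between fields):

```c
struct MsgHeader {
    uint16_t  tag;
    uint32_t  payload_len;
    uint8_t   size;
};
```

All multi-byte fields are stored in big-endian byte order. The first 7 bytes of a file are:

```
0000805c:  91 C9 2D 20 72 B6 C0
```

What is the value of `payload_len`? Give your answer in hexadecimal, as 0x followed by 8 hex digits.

`payload_len` follows `tag` (2 bytes), so it starts at byte offset 2 and occupies 4 bytes.
Bytes at offsets 2..5: 2D 20 72 B6.
In big-endian order the high byte comes first in memory.
The bytes are already most-significant first: 0x2D2072B6.

0x2D2072B6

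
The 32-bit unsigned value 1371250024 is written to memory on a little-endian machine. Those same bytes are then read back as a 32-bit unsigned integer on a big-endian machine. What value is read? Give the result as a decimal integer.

1371250024 in 32-bit hexadecimal is 0x51BB9D68.
Stored little-endian, the bytes at ascending addresses are 68 9D BB 51.
Read back as big-endian, the last byte is least significant, giving 0x689DBB51.
0x689DBB51 = 1755167569.

1755167569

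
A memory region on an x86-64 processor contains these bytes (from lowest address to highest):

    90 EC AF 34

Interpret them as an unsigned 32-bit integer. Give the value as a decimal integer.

In little-endian order the low byte comes first in memory.
Reassemble most-significant byte first: 34 AF EC 90 → 0x34AFEC90.
0x34AFEC90 = 883944592.

883944592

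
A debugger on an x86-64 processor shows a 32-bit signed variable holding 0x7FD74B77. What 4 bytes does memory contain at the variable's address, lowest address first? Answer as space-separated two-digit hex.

Split into bytes (most-significant first): 7F D7 4B 77.
Little-endian: lowest address holds the least-significant byte.
So at ascending addresses the bytes are 77 4B D7 7F.

77 4B D7 7F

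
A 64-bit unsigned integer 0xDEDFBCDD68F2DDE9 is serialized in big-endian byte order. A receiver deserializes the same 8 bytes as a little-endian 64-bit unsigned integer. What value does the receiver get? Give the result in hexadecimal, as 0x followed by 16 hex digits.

Stored big-endian, the bytes at ascending addresses are DE DF BC DD 68 F2 DD E9.
Read back as little-endian, the first byte is least significant, giving 0xE9DDF268DDBCDFDE.

0xE9DDF268DDBCDFDE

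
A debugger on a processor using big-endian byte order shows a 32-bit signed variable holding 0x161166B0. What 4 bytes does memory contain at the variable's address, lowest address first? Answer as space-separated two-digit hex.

Split into bytes (most-significant first): 16 11 66 B0.
Big-endian: lowest address holds the most-significant byte.
So the memory order matches the most-significant-first order: 16 11 66 B0.

16 11 66 B0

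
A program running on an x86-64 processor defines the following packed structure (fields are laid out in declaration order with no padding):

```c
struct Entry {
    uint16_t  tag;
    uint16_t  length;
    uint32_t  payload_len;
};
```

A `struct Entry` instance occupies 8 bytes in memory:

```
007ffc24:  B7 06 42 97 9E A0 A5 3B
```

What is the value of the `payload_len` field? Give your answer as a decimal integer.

1000710302

`payload_len` follows `tag` (2 B), `length` (2 B), so it starts at offset 2 + 2 = 4 and occupies 4 bytes.
Bytes at offsets 4..7: 9E A0 A5 3B.
Little-endian stores the least-significant byte at the lowest address.
Reassemble most-significant byte first: 3B A5 A0 9E → 0x3BA5A09E.
0x3BA5A09E = 1000710302.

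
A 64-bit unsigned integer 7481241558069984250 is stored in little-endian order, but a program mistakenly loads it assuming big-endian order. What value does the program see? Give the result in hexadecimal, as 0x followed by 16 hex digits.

0xFABBA64B8FB5D267

7481241558069984250 in 64-bit hexadecimal is 0x67D2B58F4BA6BBFA.
Stored little-endian, the bytes at ascending addresses are FA BB A6 4B 8F B5 D2 67.
Read back as big-endian, the last byte is least significant, giving 0xFABBA64B8FB5D267.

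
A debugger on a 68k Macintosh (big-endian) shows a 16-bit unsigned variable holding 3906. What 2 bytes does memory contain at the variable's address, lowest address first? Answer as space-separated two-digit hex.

3906 in hexadecimal, padded to 16 bits, is 0x0F42.
Split into bytes (most-significant first): 0F 42.
Big-endian: lowest address holds the most-significant byte.
So the memory order matches the most-significant-first order: 0F 42.

0F 42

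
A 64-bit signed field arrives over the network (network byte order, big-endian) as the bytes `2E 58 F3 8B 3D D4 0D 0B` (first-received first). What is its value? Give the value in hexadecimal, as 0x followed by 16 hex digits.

Big-endian: lowest address holds the most-significant byte.
The bytes are already most-significant first: 0x2E58F38B3DD40D0B.

0x2E58F38B3DD40D0B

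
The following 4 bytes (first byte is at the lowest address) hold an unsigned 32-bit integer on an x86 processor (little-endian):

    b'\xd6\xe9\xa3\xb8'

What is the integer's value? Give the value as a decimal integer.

Little-endian: lowest address holds the least-significant byte.
Reassemble most-significant byte first: B8 A3 E9 D6 → 0xB8A3E9D6.
0xB8A3E9D6 = 3097749974.

3097749974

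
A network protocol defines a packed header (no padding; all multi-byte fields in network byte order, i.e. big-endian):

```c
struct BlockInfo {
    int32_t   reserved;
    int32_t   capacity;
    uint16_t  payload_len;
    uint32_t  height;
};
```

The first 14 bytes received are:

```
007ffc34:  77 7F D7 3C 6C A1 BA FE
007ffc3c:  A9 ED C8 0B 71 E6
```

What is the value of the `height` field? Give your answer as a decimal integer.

3356193254

`height` follows `reserved` (4 B), `capacity` (4 B), `payload_len` (2 B), so it starts at offset 4 + 4 + 2 = 10 and occupies 4 bytes.
Bytes at offsets 10..13: C8 0B 71 E6.
In big-endian order the high byte comes first in memory.
The bytes are already most-significant first: 0xC80B71E6.
0xC80B71E6 = 3356193254.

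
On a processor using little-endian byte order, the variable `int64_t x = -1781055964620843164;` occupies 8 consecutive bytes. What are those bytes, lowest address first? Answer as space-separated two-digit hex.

64 17 AF 5F 09 6B 48 E7

Two's complement of -1781055964620843164 in 64 bits: 1781055964620843164 = 0x18B794F6A050E89C; invert → 0xE7486B095FAF1763; add 1 → 0xE7486B095FAF1764.
Split into bytes (most-significant first): E7 48 6B 09 5F AF 17 64.
Little-endian: lowest address holds the least-significant byte.
So at ascending addresses the bytes are 64 17 AF 5F 09 6B 48 E7.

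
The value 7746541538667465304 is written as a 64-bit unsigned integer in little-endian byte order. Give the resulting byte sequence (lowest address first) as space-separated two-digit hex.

58 0A 15 8A 7C 3E 81 6B

7746541538667465304 in hexadecimal, padded to 64 bits, is 0x6B813E7C8A150A58.
Split into bytes (most-significant first): 6B 81 3E 7C 8A 15 0A 58.
Little-endian: lowest address holds the least-significant byte.
So at ascending addresses the bytes are 58 0A 15 8A 7C 3E 81 6B.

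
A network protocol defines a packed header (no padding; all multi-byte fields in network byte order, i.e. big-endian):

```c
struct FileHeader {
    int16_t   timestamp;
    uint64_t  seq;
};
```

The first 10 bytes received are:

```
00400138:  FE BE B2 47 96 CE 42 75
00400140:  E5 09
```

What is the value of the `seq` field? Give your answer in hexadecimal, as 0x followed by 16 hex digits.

0xB24796CE4275E509

`seq` follows `timestamp` (2 bytes), so it starts at byte offset 2 and occupies 8 bytes.
Bytes at offsets 2..9: B2 47 96 CE 42 75 E5 09.
Big-endian: lowest address holds the most-significant byte.
The bytes are already most-significant first: 0xB24796CE4275E509.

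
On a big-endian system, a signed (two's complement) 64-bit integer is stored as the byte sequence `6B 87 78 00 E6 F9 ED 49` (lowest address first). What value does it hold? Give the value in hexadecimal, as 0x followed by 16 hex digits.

0x6B877800E6F9ED49

Big-endian stores the most-significant byte at the lowest address.
The bytes are already most-significant first: 0x6B877800E6F9ED49.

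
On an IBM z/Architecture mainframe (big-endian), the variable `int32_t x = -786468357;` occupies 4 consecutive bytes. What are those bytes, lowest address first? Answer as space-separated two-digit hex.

D1 1F 71 FB

Two's complement of -786468357 in 32 bits: 786468357 = 0x2EE08E05; invert → 0xD11F71FA; add 1 → 0xD11F71FB.
Split into bytes (most-significant first): D1 1F 71 FB.
Big-endian: lowest address holds the most-significant byte.
So the memory order matches the most-significant-first order: D1 1F 71 FB.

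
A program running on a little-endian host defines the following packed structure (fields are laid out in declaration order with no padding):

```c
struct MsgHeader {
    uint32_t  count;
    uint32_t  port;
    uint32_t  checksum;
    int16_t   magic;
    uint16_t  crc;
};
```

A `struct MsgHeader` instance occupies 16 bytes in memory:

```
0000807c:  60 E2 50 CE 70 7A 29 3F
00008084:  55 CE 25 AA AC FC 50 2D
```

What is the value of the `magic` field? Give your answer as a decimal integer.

`magic` follows `count` (4 B), `port` (4 B), `checksum` (4 B), so it starts at offset 4 + 4 + 4 = 12 and occupies 2 bytes.
Bytes at offsets 12..13: AC FC.
In little-endian order the low byte comes first in memory.
Reassemble most-significant byte first: FC AC → 0xFCAC.
Top bit is set, so as a signed 16-bit value this is 0xFCAC − 2^16 = -852.

-852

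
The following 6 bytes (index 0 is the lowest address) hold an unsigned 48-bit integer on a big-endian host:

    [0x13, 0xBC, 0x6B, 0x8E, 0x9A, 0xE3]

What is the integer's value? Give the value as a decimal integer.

21699979287267

Big-endian stores the most-significant byte at the lowest address.
The bytes are already most-significant first: 0x13BC6B8E9AE3.
0x13BC6B8E9AE3 = 21699979287267.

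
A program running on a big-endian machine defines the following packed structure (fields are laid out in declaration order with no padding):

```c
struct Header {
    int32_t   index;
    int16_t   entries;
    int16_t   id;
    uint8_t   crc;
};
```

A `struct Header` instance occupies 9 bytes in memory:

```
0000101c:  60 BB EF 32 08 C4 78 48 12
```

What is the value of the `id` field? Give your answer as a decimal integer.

`id` follows `index` (4 B), `entries` (2 B), so it starts at offset 4 + 2 = 6 and occupies 2 bytes.
Bytes at offsets 6..7: 78 48.
In big-endian order the high byte comes first in memory.
The bytes are already most-significant first: 0x7848.
0x7848 = 30792.

30792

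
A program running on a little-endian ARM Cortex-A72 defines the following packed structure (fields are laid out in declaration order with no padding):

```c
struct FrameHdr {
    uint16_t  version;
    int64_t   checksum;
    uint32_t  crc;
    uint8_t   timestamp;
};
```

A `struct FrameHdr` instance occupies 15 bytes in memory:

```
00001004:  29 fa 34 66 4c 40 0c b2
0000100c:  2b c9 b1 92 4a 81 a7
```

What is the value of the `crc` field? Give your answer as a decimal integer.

2169148081

`crc` follows `version` (2 B), `checksum` (8 B), so it starts at offset 2 + 8 = 10 and occupies 4 bytes.
Bytes at offsets 10..13: B1 92 4A 81.
Little-endian stores the least-significant byte at the lowest address.
Reassemble most-significant byte first: 81 4A 92 B1 → 0x814A92B1.
0x814A92B1 = 2169148081.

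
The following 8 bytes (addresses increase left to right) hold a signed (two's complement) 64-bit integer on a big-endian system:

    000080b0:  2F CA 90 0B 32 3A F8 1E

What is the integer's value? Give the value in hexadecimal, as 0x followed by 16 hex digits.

0x2FCA900B323AF81E

In big-endian order the high byte comes first in memory.
The bytes are already most-significant first: 0x2FCA900B323AF81E.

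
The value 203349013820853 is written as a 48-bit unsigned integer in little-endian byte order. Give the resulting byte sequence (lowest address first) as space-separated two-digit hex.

B5 F5 BB E1 F1 B8

203349013820853 in hexadecimal, padded to 48 bits, is 0xB8F1E1BBF5B5.
Split into bytes (most-significant first): B8 F1 E1 BB F5 B5.
In little-endian order the low byte comes first in memory.
So at ascending addresses the bytes are B5 F5 BB E1 F1 B8.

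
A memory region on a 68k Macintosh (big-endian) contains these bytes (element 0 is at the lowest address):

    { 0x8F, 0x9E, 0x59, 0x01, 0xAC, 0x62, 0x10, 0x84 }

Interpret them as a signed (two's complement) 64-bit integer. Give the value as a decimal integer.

-8097937216243625852

In big-endian order the high byte comes first in memory.
The bytes are already most-significant first: 0x8F9E5901AC621084.
Top bit is set, so as a signed 64-bit value this is 0x8F9E5901AC621084 − 2^64 = -8097937216243625852.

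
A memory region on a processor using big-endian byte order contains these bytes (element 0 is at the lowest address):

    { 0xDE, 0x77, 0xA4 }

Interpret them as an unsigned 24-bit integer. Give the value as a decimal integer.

Big-endian stores the most-significant byte at the lowest address.
The bytes are already most-significant first: 0xDE77A4.
0xDE77A4 = 14579620.

14579620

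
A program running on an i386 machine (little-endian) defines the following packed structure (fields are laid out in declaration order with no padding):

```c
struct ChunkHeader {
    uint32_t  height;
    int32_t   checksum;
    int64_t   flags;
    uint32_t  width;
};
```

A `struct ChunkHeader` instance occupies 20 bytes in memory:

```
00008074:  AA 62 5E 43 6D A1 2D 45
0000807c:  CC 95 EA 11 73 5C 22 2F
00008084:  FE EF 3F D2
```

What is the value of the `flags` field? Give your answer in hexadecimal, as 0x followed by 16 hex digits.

0x2F225C7311EA95CC

`flags` follows `height` (4 B), `checksum` (4 B), so it starts at offset 4 + 4 = 8 and occupies 8 bytes.
Bytes at offsets 8..15: CC 95 EA 11 73 5C 22 2F.
Little-endian: lowest address holds the least-significant byte.
Reassemble most-significant byte first: 2F 22 5C 73 11 EA 95 CC → 0x2F225C7311EA95CC.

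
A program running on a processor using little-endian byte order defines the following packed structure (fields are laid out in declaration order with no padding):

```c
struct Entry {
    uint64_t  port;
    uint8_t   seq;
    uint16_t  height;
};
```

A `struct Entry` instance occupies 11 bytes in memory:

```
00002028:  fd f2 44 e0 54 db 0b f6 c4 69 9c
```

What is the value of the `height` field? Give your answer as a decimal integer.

40041

`height` follows `port` (8 B), `seq` (1 B), so it starts at offset 8 + 1 = 9 and occupies 2 bytes.
Bytes at offsets 9..10: 69 9C.
Little-endian stores the least-significant byte at the lowest address.
Reassemble most-significant byte first: 9C 69 → 0x9C69.
0x9C69 = 40041.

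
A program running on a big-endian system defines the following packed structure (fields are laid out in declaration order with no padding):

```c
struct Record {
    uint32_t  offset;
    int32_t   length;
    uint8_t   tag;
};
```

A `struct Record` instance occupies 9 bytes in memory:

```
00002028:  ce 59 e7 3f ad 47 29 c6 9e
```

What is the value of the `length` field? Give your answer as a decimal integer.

`length` follows `offset` (4 bytes), so it starts at byte offset 4 and occupies 4 bytes.
Bytes at offsets 4..7: AD 47 29 C6.
Big-endian stores the most-significant byte at the lowest address.
The bytes are already most-significant first: 0xAD4729C6.
Top bit is set, so as a signed 32-bit value this is 0xAD4729C6 − 2^32 = -1387845178.

-1387845178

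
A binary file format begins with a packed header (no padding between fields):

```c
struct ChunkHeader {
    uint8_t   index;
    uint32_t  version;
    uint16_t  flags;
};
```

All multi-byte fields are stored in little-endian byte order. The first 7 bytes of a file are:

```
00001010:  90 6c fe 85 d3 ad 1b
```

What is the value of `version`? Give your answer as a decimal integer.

`version` follows `index` (1 byte), so it starts at byte offset 1 and occupies 4 bytes.
Bytes at offsets 1..4: 6C FE 85 D3.
In little-endian order the low byte comes first in memory.
Reassemble most-significant byte first: D3 85 FE 6C → 0xD385FE6C.
0xD385FE6C = 3548773996.

3548773996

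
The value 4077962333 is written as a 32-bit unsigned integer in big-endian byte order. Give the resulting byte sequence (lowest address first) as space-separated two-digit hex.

4077962333 in hexadecimal, padded to 32 bits, is 0xF310C45D.
Split into bytes (most-significant first): F3 10 C4 5D.
Big-endian: lowest address holds the most-significant byte.
So the memory order matches the most-significant-first order: F3 10 C4 5D.

F3 10 C4 5D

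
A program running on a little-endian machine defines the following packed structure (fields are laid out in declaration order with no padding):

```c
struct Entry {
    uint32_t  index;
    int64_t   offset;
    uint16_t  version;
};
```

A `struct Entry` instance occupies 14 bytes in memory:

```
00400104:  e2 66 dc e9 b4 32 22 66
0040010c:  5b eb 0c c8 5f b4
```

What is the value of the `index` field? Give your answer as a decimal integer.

`index` is the first field, at byte offset 0, occupying 4 bytes.
Bytes at offsets 0..3: E2 66 DC E9.
In little-endian order the low byte comes first in memory.
Reassemble most-significant byte first: E9 DC 66 E2 → 0xE9DC66E2.
0xE9DC66E2 = 3923535586.

3923535586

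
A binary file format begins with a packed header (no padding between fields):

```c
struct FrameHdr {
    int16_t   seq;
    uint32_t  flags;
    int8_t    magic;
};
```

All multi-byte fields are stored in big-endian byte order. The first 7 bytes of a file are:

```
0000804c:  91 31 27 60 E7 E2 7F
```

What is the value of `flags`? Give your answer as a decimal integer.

660662242

`flags` follows `seq` (2 bytes), so it starts at byte offset 2 and occupies 4 bytes.
Bytes at offsets 2..5: 27 60 E7 E2.
In big-endian order the high byte comes first in memory.
The bytes are already most-significant first: 0x2760E7E2.
0x2760E7E2 = 660662242.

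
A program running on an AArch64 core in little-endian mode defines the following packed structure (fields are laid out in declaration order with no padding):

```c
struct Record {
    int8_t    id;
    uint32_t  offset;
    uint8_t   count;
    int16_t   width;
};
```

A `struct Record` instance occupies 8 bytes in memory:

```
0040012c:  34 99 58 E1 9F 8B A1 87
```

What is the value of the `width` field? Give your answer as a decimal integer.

-30815

`width` follows `id` (1 B), `offset` (4 B), `count` (1 B), so it starts at offset 1 + 4 + 1 = 6 and occupies 2 bytes.
Bytes at offsets 6..7: A1 87.
In little-endian order the low byte comes first in memory.
Reassemble most-significant byte first: 87 A1 → 0x87A1.
Top bit is set, so as a signed 16-bit value this is 0x87A1 − 2^16 = -30815.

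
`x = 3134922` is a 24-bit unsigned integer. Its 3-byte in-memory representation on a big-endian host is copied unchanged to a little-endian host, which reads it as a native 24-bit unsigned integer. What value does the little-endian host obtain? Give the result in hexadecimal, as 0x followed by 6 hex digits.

0xCAD52F

3134922 in 24-bit hexadecimal is 0x2FD5CA.
Stored big-endian, the bytes at ascending addresses are 2F D5 CA.
Read back as little-endian, the first byte is least significant, giving 0xCAD52F.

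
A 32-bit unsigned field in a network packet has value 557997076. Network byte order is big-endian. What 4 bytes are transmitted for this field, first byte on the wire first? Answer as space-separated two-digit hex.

557997076 in hexadecimal, padded to 32 bits, is 0x21425C14.
Split into bytes (most-significant first): 21 42 5C 14.
Big-endian stores the most-significant byte at the lowest address.
So the memory order matches the most-significant-first order: 21 42 5C 14.

21 42 5C 14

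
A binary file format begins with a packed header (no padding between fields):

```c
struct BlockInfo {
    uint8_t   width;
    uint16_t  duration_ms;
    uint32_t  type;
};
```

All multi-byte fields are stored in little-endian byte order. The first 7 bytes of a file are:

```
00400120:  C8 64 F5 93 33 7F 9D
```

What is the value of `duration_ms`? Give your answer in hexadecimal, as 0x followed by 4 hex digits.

0xF564

`duration_ms` follows `width` (1 byte), so it starts at byte offset 1 and occupies 2 bytes.
Bytes at offsets 1..2: 64 F5.
In little-endian order the low byte comes first in memory.
Reassemble most-significant byte first: F5 64 → 0xF564.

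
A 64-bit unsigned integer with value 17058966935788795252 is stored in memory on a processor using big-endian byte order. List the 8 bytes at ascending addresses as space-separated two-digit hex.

17058966935788795252 in hexadecimal, padded to 64 bits, is 0xECBDA00BBAD33574.
Split into bytes (most-significant first): EC BD A0 0B BA D3 35 74.
In big-endian order the high byte comes first in memory.
So the memory order matches the most-significant-first order: EC BD A0 0B BA D3 35 74.

EC BD A0 0B BA D3 35 74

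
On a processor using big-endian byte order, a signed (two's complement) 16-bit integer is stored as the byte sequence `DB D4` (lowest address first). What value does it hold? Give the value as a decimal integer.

-9260

Big-endian: lowest address holds the most-significant byte.
The bytes are already most-significant first: 0xDBD4.
Top bit is set, so as a signed 16-bit value this is 0xDBD4 − 2^16 = -9260.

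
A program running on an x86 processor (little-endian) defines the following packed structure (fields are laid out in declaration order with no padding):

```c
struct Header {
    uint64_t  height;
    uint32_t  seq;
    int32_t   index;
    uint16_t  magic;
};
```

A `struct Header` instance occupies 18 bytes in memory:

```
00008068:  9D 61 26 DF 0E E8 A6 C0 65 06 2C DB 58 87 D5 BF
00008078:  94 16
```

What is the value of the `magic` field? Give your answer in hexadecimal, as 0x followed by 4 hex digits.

0x1694

`magic` follows `height` (8 B), `seq` (4 B), `index` (4 B), so it starts at offset 8 + 4 + 4 = 16 and occupies 2 bytes.
Bytes at offsets 16..17: 94 16.
In little-endian order the low byte comes first in memory.
Reassemble most-significant byte first: 16 94 → 0x1694.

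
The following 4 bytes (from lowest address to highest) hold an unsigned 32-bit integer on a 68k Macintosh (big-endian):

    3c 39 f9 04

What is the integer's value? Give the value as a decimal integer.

Big-endian stores the most-significant byte at the lowest address.
The bytes are already most-significant first: 0x3C39F904.
0x3C39F904 = 1010432260.

1010432260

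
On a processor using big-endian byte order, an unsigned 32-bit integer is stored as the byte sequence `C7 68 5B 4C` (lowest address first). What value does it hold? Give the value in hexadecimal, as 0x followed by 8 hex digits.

Big-endian: lowest address holds the most-significant byte.
The bytes are already most-significant first: 0xC7685B4C.

0xC7685B4C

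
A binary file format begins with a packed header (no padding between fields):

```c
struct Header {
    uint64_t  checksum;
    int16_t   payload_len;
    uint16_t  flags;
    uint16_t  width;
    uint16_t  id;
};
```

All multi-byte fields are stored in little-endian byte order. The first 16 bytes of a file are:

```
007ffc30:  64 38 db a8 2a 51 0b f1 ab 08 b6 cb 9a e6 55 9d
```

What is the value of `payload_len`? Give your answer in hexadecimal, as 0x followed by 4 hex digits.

0x08AB

`payload_len` follows `checksum` (8 bytes), so it starts at byte offset 8 and occupies 2 bytes.
Bytes at offsets 8..9: AB 08.
In little-endian order the low byte comes first in memory.
Reassemble most-significant byte first: 08 AB → 0x08AB.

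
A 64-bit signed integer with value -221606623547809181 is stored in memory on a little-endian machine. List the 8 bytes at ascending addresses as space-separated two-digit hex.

63 22 8F 33 F3 B1 EC FC

Two's complement of -221606623547809181 in 64 bits: 221606623547809181 = 0x03134E0CCC70DD9D; invert → 0xFCECB1F3338F2262; add 1 → 0xFCECB1F3338F2263.
Split into bytes (most-significant first): FC EC B1 F3 33 8F 22 63.
Little-endian stores the least-significant byte at the lowest address.
So at ascending addresses the bytes are 63 22 8F 33 F3 B1 EC FC.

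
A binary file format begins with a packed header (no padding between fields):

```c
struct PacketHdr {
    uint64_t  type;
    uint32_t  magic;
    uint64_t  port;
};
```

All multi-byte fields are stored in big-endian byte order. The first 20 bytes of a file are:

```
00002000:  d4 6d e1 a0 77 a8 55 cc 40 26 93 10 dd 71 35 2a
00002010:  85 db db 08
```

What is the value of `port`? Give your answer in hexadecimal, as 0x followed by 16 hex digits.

`port` follows `type` (8 B), `magic` (4 B), so it starts at offset 8 + 4 = 12 and occupies 8 bytes.
Bytes at offsets 12..19: DD 71 35 2A 85 DB DB 08.
Big-endian: lowest address holds the most-significant byte.
The bytes are already most-significant first: 0xDD71352A85DBDB08.

0xDD71352A85DBDB08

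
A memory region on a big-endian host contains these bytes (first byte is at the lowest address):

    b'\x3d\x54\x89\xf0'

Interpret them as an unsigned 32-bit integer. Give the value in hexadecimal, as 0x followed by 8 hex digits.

0x3D5489F0

Big-endian stores the most-significant byte at the lowest address.
The bytes are already most-significant first: 0x3D5489F0.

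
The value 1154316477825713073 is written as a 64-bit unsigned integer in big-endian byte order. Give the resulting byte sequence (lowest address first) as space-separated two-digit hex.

10 04 F4 B8 83 2E 83 B1

1154316477825713073 in hexadecimal, padded to 64 bits, is 0x1004F4B8832E83B1.
Split into bytes (most-significant first): 10 04 F4 B8 83 2E 83 B1.
Big-endian: lowest address holds the most-significant byte.
So the memory order matches the most-significant-first order: 10 04 F4 B8 83 2E 83 B1.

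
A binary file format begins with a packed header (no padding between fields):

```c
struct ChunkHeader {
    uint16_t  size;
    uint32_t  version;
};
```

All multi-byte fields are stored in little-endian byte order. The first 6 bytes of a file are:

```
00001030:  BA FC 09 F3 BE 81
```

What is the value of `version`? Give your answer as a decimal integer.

`version` follows `size` (2 bytes), so it starts at byte offset 2 and occupies 4 bytes.
Bytes at offsets 2..5: 09 F3 BE 81.
Little-endian stores the least-significant byte at the lowest address.
Reassemble most-significant byte first: 81 BE F3 09 → 0x81BEF309.
0x81BEF309 = 2176774921.

2176774921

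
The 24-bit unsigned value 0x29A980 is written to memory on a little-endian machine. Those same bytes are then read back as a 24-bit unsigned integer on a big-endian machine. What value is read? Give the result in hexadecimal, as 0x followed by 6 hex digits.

Stored little-endian, the bytes at ascending addresses are 80 A9 29.
Read back as big-endian, the last byte is least significant, giving 0x80A929.

0x80A929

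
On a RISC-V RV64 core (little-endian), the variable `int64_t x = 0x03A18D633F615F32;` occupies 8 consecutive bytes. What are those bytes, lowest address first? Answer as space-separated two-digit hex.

Split into bytes (most-significant first): 03 A1 8D 63 3F 61 5F 32.
In little-endian order the low byte comes first in memory.
So at ascending addresses the bytes are 32 5F 61 3F 63 8D A1 03.

32 5F 61 3F 63 8D A1 03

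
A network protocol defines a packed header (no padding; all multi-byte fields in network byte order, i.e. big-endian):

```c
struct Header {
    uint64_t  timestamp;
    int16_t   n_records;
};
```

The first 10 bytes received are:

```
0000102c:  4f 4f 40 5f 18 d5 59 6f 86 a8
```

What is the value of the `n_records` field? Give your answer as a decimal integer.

-31064

`n_records` follows `timestamp` (8 bytes), so it starts at byte offset 8 and occupies 2 bytes.
Bytes at offsets 8..9: 86 A8.
Big-endian: lowest address holds the most-significant byte.
The bytes are already most-significant first: 0x86A8.
Top bit is set, so as a signed 16-bit value this is 0x86A8 − 2^16 = -31064.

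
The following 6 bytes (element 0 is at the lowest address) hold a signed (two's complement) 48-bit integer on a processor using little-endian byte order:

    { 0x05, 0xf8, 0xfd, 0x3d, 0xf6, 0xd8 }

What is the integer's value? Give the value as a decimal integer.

Little-endian: lowest address holds the least-significant byte.
Reassemble most-significant byte first: D8 F6 3D FD F8 05 → 0xD8F63DFDF805.
Top bit is set, so as a signed 48-bit value this is 0xD8F63DFDF805 − 2^48 = -42922863101947.

-42922863101947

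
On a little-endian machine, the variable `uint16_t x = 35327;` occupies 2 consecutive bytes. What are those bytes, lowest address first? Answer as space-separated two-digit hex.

35327 in hexadecimal, padded to 16 bits, is 0x89FF.
Split into bytes (most-significant first): 89 FF.
Little-endian stores the least-significant byte at the lowest address.
So at ascending addresses the bytes are FF 89.

FF 89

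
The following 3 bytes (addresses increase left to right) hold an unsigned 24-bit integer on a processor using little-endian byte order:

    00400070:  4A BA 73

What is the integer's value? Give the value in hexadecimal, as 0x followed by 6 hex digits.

In little-endian order the low byte comes first in memory.
Reassemble most-significant byte first: 73 BA 4A → 0x73BA4A.

0x73BA4A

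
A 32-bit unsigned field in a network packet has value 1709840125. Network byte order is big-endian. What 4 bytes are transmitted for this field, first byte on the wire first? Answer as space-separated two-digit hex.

65 EA 16 FD

1709840125 in hexadecimal, padded to 32 bits, is 0x65EA16FD.
Split into bytes (most-significant first): 65 EA 16 FD.
Big-endian: lowest address holds the most-significant byte.
So the memory order matches the most-significant-first order: 65 EA 16 FD.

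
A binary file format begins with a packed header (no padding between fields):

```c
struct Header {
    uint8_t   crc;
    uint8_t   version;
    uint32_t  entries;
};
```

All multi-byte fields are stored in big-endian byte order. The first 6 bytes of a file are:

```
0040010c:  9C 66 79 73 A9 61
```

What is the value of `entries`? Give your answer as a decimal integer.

`entries` follows `crc` (1 B), `version` (1 B), so it starts at offset 1 + 1 = 2 and occupies 4 bytes.
Bytes at offsets 2..5: 79 73 A9 61.
Big-endian: lowest address holds the most-significant byte.
The bytes are already most-significant first: 0x7973A961.
0x7973A961 = 2037623137.

2037623137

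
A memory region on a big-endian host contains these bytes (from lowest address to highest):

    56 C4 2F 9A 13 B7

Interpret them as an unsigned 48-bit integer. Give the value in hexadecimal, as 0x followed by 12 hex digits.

0x56C42F9A13B7

Big-endian stores the most-significant byte at the lowest address.
The bytes are already most-significant first: 0x56C42F9A13B7.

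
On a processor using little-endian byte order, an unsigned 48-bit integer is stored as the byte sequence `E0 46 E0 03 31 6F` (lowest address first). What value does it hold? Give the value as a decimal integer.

122256309110496

In little-endian order the low byte comes first in memory.
Reassemble most-significant byte first: 6F 31 03 E0 46 E0 → 0x6F3103E046E0.
0x6F3103E046E0 = 122256309110496.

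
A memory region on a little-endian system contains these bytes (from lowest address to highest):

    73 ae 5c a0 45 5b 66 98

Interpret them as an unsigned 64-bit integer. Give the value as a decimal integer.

10981565095990832755

In little-endian order the low byte comes first in memory.
Reassemble most-significant byte first: 98 66 5B 45 A0 5C AE 73 → 0x98665B45A05CAE73.
0x98665B45A05CAE73 = 10981565095990832755.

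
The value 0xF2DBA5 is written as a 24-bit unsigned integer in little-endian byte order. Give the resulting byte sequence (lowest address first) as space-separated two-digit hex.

Split into bytes (most-significant first): F2 DB A5.
Little-endian stores the least-significant byte at the lowest address.
So at ascending addresses the bytes are A5 DB F2.

A5 DB F2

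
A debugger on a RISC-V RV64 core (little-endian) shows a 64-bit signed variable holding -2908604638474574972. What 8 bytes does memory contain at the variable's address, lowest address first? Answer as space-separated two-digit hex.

84 63 AB E3 7D 8F A2 D7

Two's complement of -2908604638474574972 in 64 bits: 2908604638474574972 = 0x285D70821C549C7C; invert → 0xD7A28F7DE3AB6383; add 1 → 0xD7A28F7DE3AB6384.
Split into bytes (most-significant first): D7 A2 8F 7D E3 AB 63 84.
Little-endian: lowest address holds the least-significant byte.
So at ascending addresses the bytes are 84 63 AB E3 7D 8F A2 D7.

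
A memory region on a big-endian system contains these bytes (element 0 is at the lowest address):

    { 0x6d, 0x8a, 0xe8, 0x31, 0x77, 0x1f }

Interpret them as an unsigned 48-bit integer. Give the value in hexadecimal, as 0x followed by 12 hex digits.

Big-endian: lowest address holds the most-significant byte.
The bytes are already most-significant first: 0x6D8AE831771F.

0x6D8AE831771F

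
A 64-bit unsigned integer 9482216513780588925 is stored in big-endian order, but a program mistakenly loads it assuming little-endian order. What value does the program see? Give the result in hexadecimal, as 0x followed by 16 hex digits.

0x7D213C2BAE999783

9482216513780588925 in 64-bit hexadecimal is 0x839799AE2B3C217D.
Stored big-endian, the bytes at ascending addresses are 83 97 99 AE 2B 3C 21 7D.
Read back as little-endian, the first byte is least significant, giving 0x7D213C2BAE999783.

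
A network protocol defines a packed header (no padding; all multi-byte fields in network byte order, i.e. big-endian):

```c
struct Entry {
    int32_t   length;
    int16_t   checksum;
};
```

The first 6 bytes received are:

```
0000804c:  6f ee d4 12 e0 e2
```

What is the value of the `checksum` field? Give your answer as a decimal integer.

`checksum` follows `length` (4 bytes), so it starts at byte offset 4 and occupies 2 bytes.
Bytes at offsets 4..5: E0 E2.
Big-endian stores the most-significant byte at the lowest address.
The bytes are already most-significant first: 0xE0E2.
Top bit is set, so as a signed 16-bit value this is 0xE0E2 − 2^16 = -7966.

-7966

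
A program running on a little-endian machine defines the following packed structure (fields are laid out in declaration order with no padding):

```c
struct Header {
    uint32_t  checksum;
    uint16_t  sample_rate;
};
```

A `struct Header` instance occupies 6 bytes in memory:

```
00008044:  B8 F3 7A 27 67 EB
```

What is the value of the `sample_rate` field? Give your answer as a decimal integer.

`sample_rate` follows `checksum` (4 bytes), so it starts at byte offset 4 and occupies 2 bytes.
Bytes at offsets 4..5: 67 EB.
Little-endian stores the least-significant byte at the lowest address.
Reassemble most-significant byte first: EB 67 → 0xEB67.
0xEB67 = 60263.

60263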